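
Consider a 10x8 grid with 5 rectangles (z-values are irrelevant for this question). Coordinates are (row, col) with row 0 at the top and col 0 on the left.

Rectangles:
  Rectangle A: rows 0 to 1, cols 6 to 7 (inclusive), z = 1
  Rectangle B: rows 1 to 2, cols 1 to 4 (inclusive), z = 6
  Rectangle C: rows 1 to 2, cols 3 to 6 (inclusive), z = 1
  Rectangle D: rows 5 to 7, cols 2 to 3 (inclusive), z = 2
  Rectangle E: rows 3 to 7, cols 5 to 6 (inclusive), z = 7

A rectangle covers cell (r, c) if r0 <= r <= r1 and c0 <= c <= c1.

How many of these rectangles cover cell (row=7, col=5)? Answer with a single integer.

Answer: 1

Derivation:
Check cell (7,5):
  A: rows 0-1 cols 6-7 -> outside (row miss)
  B: rows 1-2 cols 1-4 -> outside (row miss)
  C: rows 1-2 cols 3-6 -> outside (row miss)
  D: rows 5-7 cols 2-3 -> outside (col miss)
  E: rows 3-7 cols 5-6 -> covers
Count covering = 1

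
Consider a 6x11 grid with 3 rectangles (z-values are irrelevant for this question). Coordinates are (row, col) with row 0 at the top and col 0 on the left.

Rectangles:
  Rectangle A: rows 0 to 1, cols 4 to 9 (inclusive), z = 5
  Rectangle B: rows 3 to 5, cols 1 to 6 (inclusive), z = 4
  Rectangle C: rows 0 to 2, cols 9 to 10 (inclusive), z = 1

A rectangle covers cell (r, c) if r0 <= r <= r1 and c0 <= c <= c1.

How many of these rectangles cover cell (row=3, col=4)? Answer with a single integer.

Check cell (3,4):
  A: rows 0-1 cols 4-9 -> outside (row miss)
  B: rows 3-5 cols 1-6 -> covers
  C: rows 0-2 cols 9-10 -> outside (row miss)
Count covering = 1

Answer: 1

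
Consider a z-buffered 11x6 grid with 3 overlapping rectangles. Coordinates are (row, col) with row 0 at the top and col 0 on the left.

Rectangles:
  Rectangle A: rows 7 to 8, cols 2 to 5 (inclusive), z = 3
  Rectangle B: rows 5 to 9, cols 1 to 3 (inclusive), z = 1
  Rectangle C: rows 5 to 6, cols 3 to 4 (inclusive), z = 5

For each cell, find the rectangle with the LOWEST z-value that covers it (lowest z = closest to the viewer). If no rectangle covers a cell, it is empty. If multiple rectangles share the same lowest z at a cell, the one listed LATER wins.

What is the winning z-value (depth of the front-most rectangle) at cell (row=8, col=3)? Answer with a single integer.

Check cell (8,3):
  A: rows 7-8 cols 2-5 z=3 -> covers; best now A (z=3)
  B: rows 5-9 cols 1-3 z=1 -> covers; best now B (z=1)
  C: rows 5-6 cols 3-4 -> outside (row miss)
Winner: B at z=1

Answer: 1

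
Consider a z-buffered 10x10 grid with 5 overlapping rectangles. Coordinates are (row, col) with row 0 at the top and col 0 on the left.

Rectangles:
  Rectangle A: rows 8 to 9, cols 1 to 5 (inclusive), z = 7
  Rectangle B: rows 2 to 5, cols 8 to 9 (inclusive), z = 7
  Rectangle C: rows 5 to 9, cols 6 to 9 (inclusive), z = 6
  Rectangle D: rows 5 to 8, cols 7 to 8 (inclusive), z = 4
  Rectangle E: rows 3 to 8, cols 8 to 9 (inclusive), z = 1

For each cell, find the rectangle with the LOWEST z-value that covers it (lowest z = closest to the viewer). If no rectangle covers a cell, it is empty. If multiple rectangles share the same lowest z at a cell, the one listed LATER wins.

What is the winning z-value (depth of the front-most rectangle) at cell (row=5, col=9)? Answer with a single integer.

Answer: 1

Derivation:
Check cell (5,9):
  A: rows 8-9 cols 1-5 -> outside (row miss)
  B: rows 2-5 cols 8-9 z=7 -> covers; best now B (z=7)
  C: rows 5-9 cols 6-9 z=6 -> covers; best now C (z=6)
  D: rows 5-8 cols 7-8 -> outside (col miss)
  E: rows 3-8 cols 8-9 z=1 -> covers; best now E (z=1)
Winner: E at z=1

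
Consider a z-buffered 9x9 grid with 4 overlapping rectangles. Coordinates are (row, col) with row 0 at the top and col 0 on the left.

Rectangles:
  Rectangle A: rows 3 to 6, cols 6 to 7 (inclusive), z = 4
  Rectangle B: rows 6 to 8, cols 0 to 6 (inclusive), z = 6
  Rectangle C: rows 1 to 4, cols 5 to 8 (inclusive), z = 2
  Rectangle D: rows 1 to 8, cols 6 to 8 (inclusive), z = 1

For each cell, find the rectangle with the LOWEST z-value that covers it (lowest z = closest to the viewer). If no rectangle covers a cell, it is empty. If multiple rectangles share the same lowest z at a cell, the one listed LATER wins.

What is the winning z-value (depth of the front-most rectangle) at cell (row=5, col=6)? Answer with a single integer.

Check cell (5,6):
  A: rows 3-6 cols 6-7 z=4 -> covers; best now A (z=4)
  B: rows 6-8 cols 0-6 -> outside (row miss)
  C: rows 1-4 cols 5-8 -> outside (row miss)
  D: rows 1-8 cols 6-8 z=1 -> covers; best now D (z=1)
Winner: D at z=1

Answer: 1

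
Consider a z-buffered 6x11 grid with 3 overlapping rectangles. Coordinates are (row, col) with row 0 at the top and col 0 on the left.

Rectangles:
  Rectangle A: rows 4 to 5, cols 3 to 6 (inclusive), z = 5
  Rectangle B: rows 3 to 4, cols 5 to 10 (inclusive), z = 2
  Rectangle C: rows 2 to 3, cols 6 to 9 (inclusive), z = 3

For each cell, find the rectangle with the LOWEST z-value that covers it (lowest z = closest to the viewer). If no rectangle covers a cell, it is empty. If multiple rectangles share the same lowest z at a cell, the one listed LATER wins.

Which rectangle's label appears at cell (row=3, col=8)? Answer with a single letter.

Check cell (3,8):
  A: rows 4-5 cols 3-6 -> outside (row miss)
  B: rows 3-4 cols 5-10 z=2 -> covers; best now B (z=2)
  C: rows 2-3 cols 6-9 z=3 -> covers; best now B (z=2)
Winner: B at z=2

Answer: B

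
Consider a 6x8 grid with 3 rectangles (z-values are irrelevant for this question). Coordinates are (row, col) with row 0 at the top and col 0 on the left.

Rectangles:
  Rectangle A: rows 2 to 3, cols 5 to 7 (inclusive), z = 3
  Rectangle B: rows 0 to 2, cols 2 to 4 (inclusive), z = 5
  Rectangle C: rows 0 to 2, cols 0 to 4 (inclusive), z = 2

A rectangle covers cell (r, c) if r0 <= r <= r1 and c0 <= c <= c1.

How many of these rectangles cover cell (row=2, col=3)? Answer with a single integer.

Answer: 2

Derivation:
Check cell (2,3):
  A: rows 2-3 cols 5-7 -> outside (col miss)
  B: rows 0-2 cols 2-4 -> covers
  C: rows 0-2 cols 0-4 -> covers
Count covering = 2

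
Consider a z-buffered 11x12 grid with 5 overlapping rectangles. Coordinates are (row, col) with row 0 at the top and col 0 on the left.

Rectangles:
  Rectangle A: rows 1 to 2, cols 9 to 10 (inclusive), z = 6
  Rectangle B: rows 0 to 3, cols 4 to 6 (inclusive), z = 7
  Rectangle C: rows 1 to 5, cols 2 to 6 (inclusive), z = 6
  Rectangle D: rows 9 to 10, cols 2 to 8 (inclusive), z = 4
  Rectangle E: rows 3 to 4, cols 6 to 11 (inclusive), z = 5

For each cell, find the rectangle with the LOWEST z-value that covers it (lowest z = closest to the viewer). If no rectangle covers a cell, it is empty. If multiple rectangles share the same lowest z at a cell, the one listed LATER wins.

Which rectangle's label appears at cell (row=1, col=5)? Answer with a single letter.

Check cell (1,5):
  A: rows 1-2 cols 9-10 -> outside (col miss)
  B: rows 0-3 cols 4-6 z=7 -> covers; best now B (z=7)
  C: rows 1-5 cols 2-6 z=6 -> covers; best now C (z=6)
  D: rows 9-10 cols 2-8 -> outside (row miss)
  E: rows 3-4 cols 6-11 -> outside (row miss)
Winner: C at z=6

Answer: C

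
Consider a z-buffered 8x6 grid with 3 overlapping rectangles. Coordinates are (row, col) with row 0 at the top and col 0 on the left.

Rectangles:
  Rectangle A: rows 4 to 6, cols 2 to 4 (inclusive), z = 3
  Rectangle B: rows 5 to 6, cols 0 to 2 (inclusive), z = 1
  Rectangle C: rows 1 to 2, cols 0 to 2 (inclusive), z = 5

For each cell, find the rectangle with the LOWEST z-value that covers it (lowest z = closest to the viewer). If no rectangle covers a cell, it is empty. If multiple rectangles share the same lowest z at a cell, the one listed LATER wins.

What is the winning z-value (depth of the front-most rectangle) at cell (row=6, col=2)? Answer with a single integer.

Check cell (6,2):
  A: rows 4-6 cols 2-4 z=3 -> covers; best now A (z=3)
  B: rows 5-6 cols 0-2 z=1 -> covers; best now B (z=1)
  C: rows 1-2 cols 0-2 -> outside (row miss)
Winner: B at z=1

Answer: 1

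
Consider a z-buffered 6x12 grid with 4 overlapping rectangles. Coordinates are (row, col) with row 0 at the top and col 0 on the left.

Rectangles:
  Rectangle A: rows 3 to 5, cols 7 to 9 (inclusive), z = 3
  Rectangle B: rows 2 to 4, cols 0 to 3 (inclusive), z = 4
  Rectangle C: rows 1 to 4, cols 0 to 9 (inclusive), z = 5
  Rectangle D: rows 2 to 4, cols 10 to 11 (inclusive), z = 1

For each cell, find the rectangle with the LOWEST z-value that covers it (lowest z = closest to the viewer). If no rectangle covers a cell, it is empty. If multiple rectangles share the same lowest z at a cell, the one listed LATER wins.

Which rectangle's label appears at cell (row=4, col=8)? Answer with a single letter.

Answer: A

Derivation:
Check cell (4,8):
  A: rows 3-5 cols 7-9 z=3 -> covers; best now A (z=3)
  B: rows 2-4 cols 0-3 -> outside (col miss)
  C: rows 1-4 cols 0-9 z=5 -> covers; best now A (z=3)
  D: rows 2-4 cols 10-11 -> outside (col miss)
Winner: A at z=3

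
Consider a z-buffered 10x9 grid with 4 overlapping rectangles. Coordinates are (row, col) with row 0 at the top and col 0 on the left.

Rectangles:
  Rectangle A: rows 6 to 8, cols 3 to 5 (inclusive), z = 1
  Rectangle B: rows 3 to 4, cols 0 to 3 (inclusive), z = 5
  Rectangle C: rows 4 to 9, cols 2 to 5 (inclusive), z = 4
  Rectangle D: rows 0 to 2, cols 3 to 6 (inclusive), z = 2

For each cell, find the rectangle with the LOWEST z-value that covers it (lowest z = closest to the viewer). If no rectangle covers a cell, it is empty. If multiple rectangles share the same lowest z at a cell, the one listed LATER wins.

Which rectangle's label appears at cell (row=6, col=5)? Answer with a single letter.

Answer: A

Derivation:
Check cell (6,5):
  A: rows 6-8 cols 3-5 z=1 -> covers; best now A (z=1)
  B: rows 3-4 cols 0-3 -> outside (row miss)
  C: rows 4-9 cols 2-5 z=4 -> covers; best now A (z=1)
  D: rows 0-2 cols 3-6 -> outside (row miss)
Winner: A at z=1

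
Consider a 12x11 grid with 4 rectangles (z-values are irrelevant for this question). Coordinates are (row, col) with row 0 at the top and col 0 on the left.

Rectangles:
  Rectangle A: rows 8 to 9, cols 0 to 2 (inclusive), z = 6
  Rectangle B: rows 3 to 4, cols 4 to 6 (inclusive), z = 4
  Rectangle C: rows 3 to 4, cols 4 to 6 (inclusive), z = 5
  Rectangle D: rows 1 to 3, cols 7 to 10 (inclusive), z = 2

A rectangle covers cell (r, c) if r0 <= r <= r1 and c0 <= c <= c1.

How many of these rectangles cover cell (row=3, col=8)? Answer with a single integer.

Answer: 1

Derivation:
Check cell (3,8):
  A: rows 8-9 cols 0-2 -> outside (row miss)
  B: rows 3-4 cols 4-6 -> outside (col miss)
  C: rows 3-4 cols 4-6 -> outside (col miss)
  D: rows 1-3 cols 7-10 -> covers
Count covering = 1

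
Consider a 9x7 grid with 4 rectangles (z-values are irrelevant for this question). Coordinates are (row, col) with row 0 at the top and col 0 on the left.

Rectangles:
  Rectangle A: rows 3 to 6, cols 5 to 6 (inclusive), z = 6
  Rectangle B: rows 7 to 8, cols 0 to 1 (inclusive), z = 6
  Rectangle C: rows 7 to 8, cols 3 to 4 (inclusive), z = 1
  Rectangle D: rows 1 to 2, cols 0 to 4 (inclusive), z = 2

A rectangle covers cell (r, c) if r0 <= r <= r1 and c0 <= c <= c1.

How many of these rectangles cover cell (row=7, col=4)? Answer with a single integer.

Answer: 1

Derivation:
Check cell (7,4):
  A: rows 3-6 cols 5-6 -> outside (row miss)
  B: rows 7-8 cols 0-1 -> outside (col miss)
  C: rows 7-8 cols 3-4 -> covers
  D: rows 1-2 cols 0-4 -> outside (row miss)
Count covering = 1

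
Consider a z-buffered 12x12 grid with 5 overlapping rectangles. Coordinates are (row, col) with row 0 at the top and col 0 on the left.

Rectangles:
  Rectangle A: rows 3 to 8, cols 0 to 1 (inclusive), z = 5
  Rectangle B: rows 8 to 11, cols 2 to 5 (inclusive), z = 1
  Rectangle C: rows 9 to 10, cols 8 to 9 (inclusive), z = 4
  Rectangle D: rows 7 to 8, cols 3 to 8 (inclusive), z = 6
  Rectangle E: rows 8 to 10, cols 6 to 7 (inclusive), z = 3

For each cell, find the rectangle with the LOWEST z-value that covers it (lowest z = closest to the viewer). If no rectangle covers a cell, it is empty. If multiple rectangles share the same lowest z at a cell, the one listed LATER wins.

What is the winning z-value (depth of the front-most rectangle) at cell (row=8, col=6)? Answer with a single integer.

Check cell (8,6):
  A: rows 3-8 cols 0-1 -> outside (col miss)
  B: rows 8-11 cols 2-5 -> outside (col miss)
  C: rows 9-10 cols 8-9 -> outside (row miss)
  D: rows 7-8 cols 3-8 z=6 -> covers; best now D (z=6)
  E: rows 8-10 cols 6-7 z=3 -> covers; best now E (z=3)
Winner: E at z=3

Answer: 3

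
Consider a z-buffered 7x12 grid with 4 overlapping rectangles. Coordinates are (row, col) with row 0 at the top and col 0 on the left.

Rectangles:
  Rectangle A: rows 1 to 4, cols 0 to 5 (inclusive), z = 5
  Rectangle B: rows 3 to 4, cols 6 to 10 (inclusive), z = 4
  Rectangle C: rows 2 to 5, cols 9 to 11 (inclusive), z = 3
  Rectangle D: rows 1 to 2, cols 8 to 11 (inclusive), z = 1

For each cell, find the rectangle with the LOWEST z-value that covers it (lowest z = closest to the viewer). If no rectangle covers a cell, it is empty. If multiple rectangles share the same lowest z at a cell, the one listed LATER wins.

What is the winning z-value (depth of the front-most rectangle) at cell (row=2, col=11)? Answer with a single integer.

Answer: 1

Derivation:
Check cell (2,11):
  A: rows 1-4 cols 0-5 -> outside (col miss)
  B: rows 3-4 cols 6-10 -> outside (row miss)
  C: rows 2-5 cols 9-11 z=3 -> covers; best now C (z=3)
  D: rows 1-2 cols 8-11 z=1 -> covers; best now D (z=1)
Winner: D at z=1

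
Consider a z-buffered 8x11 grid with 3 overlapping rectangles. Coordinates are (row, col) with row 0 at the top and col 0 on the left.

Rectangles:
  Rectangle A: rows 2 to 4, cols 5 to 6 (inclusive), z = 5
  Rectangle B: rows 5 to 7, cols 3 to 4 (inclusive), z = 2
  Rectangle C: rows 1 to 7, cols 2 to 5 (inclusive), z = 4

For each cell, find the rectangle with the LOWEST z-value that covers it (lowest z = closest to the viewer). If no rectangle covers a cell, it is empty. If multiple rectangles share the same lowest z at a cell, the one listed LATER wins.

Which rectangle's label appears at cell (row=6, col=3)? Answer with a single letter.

Check cell (6,3):
  A: rows 2-4 cols 5-6 -> outside (row miss)
  B: rows 5-7 cols 3-4 z=2 -> covers; best now B (z=2)
  C: rows 1-7 cols 2-5 z=4 -> covers; best now B (z=2)
Winner: B at z=2

Answer: B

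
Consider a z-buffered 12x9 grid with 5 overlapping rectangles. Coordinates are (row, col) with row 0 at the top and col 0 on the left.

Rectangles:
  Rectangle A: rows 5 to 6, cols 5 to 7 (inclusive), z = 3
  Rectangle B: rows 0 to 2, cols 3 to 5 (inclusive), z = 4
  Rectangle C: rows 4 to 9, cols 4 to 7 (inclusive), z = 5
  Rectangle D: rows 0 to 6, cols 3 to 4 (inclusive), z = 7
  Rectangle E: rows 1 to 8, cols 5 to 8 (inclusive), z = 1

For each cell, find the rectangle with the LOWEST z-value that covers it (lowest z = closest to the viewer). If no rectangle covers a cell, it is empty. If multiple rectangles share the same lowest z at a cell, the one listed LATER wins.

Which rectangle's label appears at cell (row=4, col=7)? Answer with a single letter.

Answer: E

Derivation:
Check cell (4,7):
  A: rows 5-6 cols 5-7 -> outside (row miss)
  B: rows 0-2 cols 3-5 -> outside (row miss)
  C: rows 4-9 cols 4-7 z=5 -> covers; best now C (z=5)
  D: rows 0-6 cols 3-4 -> outside (col miss)
  E: rows 1-8 cols 5-8 z=1 -> covers; best now E (z=1)
Winner: E at z=1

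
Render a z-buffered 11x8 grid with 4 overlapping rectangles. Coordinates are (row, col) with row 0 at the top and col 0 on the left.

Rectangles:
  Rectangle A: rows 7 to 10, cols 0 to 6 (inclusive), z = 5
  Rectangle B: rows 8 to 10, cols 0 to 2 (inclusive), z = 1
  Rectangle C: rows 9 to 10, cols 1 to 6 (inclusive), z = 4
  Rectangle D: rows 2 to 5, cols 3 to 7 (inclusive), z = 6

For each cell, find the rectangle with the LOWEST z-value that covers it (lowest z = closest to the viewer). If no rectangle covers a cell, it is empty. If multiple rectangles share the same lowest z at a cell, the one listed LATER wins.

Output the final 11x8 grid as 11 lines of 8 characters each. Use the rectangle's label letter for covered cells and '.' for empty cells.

........
........
...DDDDD
...DDDDD
...DDDDD
...DDDDD
........
AAAAAAA.
BBBAAAA.
BBBCCCC.
BBBCCCC.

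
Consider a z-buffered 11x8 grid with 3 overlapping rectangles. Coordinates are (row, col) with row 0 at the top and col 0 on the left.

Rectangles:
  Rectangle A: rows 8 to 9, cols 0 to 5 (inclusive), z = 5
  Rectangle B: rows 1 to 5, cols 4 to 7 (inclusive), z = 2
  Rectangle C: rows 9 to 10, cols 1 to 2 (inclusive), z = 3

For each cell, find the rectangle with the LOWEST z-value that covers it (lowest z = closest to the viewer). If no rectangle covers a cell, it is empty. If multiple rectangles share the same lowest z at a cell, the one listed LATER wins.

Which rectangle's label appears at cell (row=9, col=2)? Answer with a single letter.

Answer: C

Derivation:
Check cell (9,2):
  A: rows 8-9 cols 0-5 z=5 -> covers; best now A (z=5)
  B: rows 1-5 cols 4-7 -> outside (row miss)
  C: rows 9-10 cols 1-2 z=3 -> covers; best now C (z=3)
Winner: C at z=3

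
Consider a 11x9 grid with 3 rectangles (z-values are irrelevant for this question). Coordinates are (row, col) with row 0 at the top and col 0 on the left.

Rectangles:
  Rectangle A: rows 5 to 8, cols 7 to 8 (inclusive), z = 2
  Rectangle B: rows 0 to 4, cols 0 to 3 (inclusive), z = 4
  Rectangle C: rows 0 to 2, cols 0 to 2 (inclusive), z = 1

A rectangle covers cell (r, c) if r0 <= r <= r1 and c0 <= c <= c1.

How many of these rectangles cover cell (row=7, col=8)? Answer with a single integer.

Answer: 1

Derivation:
Check cell (7,8):
  A: rows 5-8 cols 7-8 -> covers
  B: rows 0-4 cols 0-3 -> outside (row miss)
  C: rows 0-2 cols 0-2 -> outside (row miss)
Count covering = 1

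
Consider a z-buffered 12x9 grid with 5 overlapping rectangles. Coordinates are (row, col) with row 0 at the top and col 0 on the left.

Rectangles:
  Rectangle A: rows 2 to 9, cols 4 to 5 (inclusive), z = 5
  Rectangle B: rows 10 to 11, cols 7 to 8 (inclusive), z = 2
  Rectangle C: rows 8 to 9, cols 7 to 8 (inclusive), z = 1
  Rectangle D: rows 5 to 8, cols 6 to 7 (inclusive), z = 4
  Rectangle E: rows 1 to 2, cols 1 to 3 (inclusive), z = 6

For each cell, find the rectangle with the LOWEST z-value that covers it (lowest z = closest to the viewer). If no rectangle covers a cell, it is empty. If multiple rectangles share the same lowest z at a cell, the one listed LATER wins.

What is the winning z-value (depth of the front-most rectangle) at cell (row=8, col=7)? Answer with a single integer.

Check cell (8,7):
  A: rows 2-9 cols 4-5 -> outside (col miss)
  B: rows 10-11 cols 7-8 -> outside (row miss)
  C: rows 8-9 cols 7-8 z=1 -> covers; best now C (z=1)
  D: rows 5-8 cols 6-7 z=4 -> covers; best now C (z=1)
  E: rows 1-2 cols 1-3 -> outside (row miss)
Winner: C at z=1

Answer: 1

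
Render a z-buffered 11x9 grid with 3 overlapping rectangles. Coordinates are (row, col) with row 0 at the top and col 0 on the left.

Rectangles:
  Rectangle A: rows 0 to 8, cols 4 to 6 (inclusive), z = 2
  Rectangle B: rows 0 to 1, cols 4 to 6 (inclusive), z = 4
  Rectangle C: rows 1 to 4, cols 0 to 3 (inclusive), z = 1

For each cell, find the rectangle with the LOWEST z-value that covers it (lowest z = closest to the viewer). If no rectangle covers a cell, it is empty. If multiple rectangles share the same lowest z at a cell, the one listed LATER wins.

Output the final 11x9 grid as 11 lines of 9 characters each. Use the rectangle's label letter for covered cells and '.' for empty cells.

....AAA..
CCCCAAA..
CCCCAAA..
CCCCAAA..
CCCCAAA..
....AAA..
....AAA..
....AAA..
....AAA..
.........
.........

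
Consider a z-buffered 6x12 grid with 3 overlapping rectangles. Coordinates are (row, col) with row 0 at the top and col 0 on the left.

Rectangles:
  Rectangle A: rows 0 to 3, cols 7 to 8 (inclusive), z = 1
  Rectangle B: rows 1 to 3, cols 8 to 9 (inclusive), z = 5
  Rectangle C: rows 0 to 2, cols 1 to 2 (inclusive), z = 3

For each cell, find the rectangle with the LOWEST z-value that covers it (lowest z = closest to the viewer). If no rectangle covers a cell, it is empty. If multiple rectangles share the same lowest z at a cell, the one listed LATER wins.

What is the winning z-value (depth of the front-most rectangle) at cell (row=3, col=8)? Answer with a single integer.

Answer: 1

Derivation:
Check cell (3,8):
  A: rows 0-3 cols 7-8 z=1 -> covers; best now A (z=1)
  B: rows 1-3 cols 8-9 z=5 -> covers; best now A (z=1)
  C: rows 0-2 cols 1-2 -> outside (row miss)
Winner: A at z=1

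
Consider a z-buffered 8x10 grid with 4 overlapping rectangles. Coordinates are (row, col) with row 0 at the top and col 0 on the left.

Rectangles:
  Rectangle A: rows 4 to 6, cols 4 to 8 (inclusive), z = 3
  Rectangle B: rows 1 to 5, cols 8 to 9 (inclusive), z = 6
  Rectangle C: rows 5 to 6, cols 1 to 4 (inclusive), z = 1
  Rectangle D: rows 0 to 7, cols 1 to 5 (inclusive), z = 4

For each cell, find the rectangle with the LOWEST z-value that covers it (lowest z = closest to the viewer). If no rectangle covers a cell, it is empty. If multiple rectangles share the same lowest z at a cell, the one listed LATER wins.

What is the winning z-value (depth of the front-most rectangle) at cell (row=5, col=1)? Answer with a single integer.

Answer: 1

Derivation:
Check cell (5,1):
  A: rows 4-6 cols 4-8 -> outside (col miss)
  B: rows 1-5 cols 8-9 -> outside (col miss)
  C: rows 5-6 cols 1-4 z=1 -> covers; best now C (z=1)
  D: rows 0-7 cols 1-5 z=4 -> covers; best now C (z=1)
Winner: C at z=1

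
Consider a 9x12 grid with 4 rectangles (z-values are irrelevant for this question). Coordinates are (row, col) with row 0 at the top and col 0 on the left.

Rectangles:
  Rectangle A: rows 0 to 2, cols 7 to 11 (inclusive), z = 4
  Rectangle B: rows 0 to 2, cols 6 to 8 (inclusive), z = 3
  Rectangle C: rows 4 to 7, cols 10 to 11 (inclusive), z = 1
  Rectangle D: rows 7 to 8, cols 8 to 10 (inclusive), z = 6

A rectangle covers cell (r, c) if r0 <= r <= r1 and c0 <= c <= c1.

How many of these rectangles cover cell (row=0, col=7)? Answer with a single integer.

Answer: 2

Derivation:
Check cell (0,7):
  A: rows 0-2 cols 7-11 -> covers
  B: rows 0-2 cols 6-8 -> covers
  C: rows 4-7 cols 10-11 -> outside (row miss)
  D: rows 7-8 cols 8-10 -> outside (row miss)
Count covering = 2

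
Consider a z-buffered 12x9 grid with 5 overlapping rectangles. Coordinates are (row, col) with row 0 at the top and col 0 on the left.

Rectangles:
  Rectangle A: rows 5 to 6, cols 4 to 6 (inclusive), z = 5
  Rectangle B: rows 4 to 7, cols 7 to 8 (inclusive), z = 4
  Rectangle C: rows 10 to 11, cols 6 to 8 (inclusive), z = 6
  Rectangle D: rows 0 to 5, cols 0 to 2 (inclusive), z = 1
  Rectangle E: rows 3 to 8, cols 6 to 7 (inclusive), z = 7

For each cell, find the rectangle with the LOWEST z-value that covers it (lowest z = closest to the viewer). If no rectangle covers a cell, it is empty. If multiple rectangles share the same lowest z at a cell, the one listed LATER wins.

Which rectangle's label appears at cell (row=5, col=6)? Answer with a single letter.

Check cell (5,6):
  A: rows 5-6 cols 4-6 z=5 -> covers; best now A (z=5)
  B: rows 4-7 cols 7-8 -> outside (col miss)
  C: rows 10-11 cols 6-8 -> outside (row miss)
  D: rows 0-5 cols 0-2 -> outside (col miss)
  E: rows 3-8 cols 6-7 z=7 -> covers; best now A (z=5)
Winner: A at z=5

Answer: A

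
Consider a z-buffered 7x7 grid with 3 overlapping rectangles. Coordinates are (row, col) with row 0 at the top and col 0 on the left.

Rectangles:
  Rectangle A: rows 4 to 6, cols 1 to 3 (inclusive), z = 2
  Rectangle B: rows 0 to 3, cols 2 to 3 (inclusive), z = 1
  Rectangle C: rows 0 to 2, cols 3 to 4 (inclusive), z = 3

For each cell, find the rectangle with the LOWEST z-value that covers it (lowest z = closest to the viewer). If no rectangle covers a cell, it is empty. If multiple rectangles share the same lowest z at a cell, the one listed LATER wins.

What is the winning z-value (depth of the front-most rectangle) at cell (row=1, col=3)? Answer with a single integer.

Answer: 1

Derivation:
Check cell (1,3):
  A: rows 4-6 cols 1-3 -> outside (row miss)
  B: rows 0-3 cols 2-3 z=1 -> covers; best now B (z=1)
  C: rows 0-2 cols 3-4 z=3 -> covers; best now B (z=1)
Winner: B at z=1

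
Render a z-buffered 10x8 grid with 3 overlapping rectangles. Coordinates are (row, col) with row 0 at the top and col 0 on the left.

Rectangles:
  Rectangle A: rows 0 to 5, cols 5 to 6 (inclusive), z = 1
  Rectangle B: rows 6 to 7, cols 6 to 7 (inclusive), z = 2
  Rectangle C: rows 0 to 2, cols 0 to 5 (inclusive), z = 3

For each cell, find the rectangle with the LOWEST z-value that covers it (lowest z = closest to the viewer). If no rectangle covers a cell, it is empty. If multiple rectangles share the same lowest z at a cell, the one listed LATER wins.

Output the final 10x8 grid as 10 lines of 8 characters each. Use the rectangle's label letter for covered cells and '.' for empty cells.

CCCCCAA.
CCCCCAA.
CCCCCAA.
.....AA.
.....AA.
.....AA.
......BB
......BB
........
........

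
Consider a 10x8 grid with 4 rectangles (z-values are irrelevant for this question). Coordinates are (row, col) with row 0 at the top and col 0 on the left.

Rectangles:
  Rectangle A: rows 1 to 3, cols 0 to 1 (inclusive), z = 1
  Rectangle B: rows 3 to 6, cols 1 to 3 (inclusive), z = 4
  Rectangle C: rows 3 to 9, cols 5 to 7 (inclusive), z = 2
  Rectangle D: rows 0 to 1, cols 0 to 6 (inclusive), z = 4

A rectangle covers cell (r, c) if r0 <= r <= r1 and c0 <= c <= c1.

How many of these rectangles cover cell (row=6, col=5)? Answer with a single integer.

Answer: 1

Derivation:
Check cell (6,5):
  A: rows 1-3 cols 0-1 -> outside (row miss)
  B: rows 3-6 cols 1-3 -> outside (col miss)
  C: rows 3-9 cols 5-7 -> covers
  D: rows 0-1 cols 0-6 -> outside (row miss)
Count covering = 1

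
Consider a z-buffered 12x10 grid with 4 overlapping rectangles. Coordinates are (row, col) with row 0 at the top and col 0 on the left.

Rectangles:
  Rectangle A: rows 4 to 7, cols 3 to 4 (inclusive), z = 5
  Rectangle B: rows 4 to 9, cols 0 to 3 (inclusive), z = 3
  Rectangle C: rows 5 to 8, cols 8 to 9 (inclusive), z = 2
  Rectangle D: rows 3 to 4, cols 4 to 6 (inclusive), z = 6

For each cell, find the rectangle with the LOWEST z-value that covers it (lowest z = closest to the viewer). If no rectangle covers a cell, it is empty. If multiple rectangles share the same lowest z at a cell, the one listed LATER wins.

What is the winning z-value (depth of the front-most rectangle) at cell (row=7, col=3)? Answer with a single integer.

Answer: 3

Derivation:
Check cell (7,3):
  A: rows 4-7 cols 3-4 z=5 -> covers; best now A (z=5)
  B: rows 4-9 cols 0-3 z=3 -> covers; best now B (z=3)
  C: rows 5-8 cols 8-9 -> outside (col miss)
  D: rows 3-4 cols 4-6 -> outside (row miss)
Winner: B at z=3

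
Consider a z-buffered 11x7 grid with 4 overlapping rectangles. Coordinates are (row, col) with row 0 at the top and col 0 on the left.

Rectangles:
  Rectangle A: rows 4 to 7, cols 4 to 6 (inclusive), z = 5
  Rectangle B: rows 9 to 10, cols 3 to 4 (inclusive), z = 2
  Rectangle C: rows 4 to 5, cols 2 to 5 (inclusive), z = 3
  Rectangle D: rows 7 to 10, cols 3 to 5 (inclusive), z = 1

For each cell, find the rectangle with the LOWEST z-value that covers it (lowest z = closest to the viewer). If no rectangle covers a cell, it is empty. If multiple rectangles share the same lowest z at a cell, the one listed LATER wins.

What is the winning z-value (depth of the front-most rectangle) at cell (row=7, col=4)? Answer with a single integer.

Check cell (7,4):
  A: rows 4-7 cols 4-6 z=5 -> covers; best now A (z=5)
  B: rows 9-10 cols 3-4 -> outside (row miss)
  C: rows 4-5 cols 2-5 -> outside (row miss)
  D: rows 7-10 cols 3-5 z=1 -> covers; best now D (z=1)
Winner: D at z=1

Answer: 1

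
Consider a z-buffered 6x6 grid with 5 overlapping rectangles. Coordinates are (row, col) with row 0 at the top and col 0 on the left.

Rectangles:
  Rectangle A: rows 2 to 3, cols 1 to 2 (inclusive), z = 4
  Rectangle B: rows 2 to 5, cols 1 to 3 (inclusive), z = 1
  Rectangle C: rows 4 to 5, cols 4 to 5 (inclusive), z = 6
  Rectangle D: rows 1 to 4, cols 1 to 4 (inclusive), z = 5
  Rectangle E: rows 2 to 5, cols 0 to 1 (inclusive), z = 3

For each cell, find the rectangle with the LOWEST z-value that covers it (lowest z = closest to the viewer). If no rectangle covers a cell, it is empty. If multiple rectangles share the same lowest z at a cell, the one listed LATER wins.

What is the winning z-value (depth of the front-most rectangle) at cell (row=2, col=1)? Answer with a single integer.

Answer: 1

Derivation:
Check cell (2,1):
  A: rows 2-3 cols 1-2 z=4 -> covers; best now A (z=4)
  B: rows 2-5 cols 1-3 z=1 -> covers; best now B (z=1)
  C: rows 4-5 cols 4-5 -> outside (row miss)
  D: rows 1-4 cols 1-4 z=5 -> covers; best now B (z=1)
  E: rows 2-5 cols 0-1 z=3 -> covers; best now B (z=1)
Winner: B at z=1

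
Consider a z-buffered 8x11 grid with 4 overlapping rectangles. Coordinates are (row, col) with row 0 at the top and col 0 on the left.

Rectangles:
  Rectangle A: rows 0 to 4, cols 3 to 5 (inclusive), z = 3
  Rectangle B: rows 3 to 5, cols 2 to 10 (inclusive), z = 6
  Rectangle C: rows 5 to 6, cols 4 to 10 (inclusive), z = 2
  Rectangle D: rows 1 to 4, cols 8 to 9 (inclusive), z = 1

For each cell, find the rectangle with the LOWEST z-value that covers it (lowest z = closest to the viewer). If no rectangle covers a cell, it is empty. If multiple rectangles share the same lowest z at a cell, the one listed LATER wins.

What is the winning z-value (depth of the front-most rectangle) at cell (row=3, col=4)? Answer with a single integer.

Answer: 3

Derivation:
Check cell (3,4):
  A: rows 0-4 cols 3-5 z=3 -> covers; best now A (z=3)
  B: rows 3-5 cols 2-10 z=6 -> covers; best now A (z=3)
  C: rows 5-6 cols 4-10 -> outside (row miss)
  D: rows 1-4 cols 8-9 -> outside (col miss)
Winner: A at z=3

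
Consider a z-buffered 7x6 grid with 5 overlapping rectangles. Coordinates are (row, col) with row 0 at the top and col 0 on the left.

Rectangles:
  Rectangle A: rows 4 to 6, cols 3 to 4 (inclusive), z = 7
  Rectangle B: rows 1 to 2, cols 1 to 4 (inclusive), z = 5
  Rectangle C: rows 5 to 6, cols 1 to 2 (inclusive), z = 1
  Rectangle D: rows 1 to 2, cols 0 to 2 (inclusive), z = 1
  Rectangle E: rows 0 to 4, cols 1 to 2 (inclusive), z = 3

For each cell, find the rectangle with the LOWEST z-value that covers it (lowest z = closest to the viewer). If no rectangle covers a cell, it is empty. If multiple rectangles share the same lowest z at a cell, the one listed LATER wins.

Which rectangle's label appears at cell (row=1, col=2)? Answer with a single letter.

Check cell (1,2):
  A: rows 4-6 cols 3-4 -> outside (row miss)
  B: rows 1-2 cols 1-4 z=5 -> covers; best now B (z=5)
  C: rows 5-6 cols 1-2 -> outside (row miss)
  D: rows 1-2 cols 0-2 z=1 -> covers; best now D (z=1)
  E: rows 0-4 cols 1-2 z=3 -> covers; best now D (z=1)
Winner: D at z=1

Answer: D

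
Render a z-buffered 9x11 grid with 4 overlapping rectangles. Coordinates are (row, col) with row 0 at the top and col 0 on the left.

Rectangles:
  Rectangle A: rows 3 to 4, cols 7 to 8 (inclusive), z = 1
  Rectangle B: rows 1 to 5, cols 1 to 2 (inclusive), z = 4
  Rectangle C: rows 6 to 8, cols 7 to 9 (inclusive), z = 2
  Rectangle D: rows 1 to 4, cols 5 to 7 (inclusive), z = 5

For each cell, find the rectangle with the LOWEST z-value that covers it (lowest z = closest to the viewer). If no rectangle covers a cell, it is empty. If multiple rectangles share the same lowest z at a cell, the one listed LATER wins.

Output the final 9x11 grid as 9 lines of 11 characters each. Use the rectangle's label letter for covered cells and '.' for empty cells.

...........
.BB..DDD...
.BB..DDD...
.BB..DDAA..
.BB..DDAA..
.BB........
.......CCC.
.......CCC.
.......CCC.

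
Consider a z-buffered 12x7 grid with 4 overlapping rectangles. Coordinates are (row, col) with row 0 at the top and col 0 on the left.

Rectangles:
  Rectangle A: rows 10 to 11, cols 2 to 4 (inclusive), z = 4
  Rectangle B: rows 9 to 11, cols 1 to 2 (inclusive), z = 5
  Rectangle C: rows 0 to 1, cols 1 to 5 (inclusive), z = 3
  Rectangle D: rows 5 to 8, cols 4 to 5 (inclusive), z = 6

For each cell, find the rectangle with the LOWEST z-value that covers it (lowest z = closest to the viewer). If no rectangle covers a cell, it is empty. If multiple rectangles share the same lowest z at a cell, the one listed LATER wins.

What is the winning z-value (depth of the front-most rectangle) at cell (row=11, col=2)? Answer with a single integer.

Answer: 4

Derivation:
Check cell (11,2):
  A: rows 10-11 cols 2-4 z=4 -> covers; best now A (z=4)
  B: rows 9-11 cols 1-2 z=5 -> covers; best now A (z=4)
  C: rows 0-1 cols 1-5 -> outside (row miss)
  D: rows 5-8 cols 4-5 -> outside (row miss)
Winner: A at z=4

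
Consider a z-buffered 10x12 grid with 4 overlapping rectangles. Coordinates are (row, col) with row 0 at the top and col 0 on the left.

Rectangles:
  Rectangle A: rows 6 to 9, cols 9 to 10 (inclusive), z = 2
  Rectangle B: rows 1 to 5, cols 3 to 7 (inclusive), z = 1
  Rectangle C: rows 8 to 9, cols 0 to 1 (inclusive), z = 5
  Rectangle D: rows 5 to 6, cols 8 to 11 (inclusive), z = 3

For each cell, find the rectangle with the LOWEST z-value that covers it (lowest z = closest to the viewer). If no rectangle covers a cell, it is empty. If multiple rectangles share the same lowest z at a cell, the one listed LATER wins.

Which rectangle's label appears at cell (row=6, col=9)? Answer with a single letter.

Answer: A

Derivation:
Check cell (6,9):
  A: rows 6-9 cols 9-10 z=2 -> covers; best now A (z=2)
  B: rows 1-5 cols 3-7 -> outside (row miss)
  C: rows 8-9 cols 0-1 -> outside (row miss)
  D: rows 5-6 cols 8-11 z=3 -> covers; best now A (z=2)
Winner: A at z=2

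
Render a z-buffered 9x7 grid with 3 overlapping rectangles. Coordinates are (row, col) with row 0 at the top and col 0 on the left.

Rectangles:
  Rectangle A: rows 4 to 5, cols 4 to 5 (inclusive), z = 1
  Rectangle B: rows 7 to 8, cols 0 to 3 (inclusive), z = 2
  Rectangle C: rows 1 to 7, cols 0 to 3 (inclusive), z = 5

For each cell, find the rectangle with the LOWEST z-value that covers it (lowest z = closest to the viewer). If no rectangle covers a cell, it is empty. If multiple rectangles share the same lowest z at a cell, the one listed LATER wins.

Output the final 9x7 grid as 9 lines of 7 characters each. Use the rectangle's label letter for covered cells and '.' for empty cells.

.......
CCCC...
CCCC...
CCCC...
CCCCAA.
CCCCAA.
CCCC...
BBBB...
BBBB...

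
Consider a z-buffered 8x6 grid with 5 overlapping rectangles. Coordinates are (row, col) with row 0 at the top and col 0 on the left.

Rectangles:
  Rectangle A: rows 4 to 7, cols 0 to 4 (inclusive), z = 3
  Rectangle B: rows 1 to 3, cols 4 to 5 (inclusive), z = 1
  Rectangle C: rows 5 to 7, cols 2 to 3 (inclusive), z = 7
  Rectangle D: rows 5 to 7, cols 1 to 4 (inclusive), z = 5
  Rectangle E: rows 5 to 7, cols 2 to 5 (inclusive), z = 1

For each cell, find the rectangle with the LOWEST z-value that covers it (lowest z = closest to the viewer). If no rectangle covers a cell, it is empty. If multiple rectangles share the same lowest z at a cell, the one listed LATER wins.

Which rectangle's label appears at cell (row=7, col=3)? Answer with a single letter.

Check cell (7,3):
  A: rows 4-7 cols 0-4 z=3 -> covers; best now A (z=3)
  B: rows 1-3 cols 4-5 -> outside (row miss)
  C: rows 5-7 cols 2-3 z=7 -> covers; best now A (z=3)
  D: rows 5-7 cols 1-4 z=5 -> covers; best now A (z=3)
  E: rows 5-7 cols 2-5 z=1 -> covers; best now E (z=1)
Winner: E at z=1

Answer: E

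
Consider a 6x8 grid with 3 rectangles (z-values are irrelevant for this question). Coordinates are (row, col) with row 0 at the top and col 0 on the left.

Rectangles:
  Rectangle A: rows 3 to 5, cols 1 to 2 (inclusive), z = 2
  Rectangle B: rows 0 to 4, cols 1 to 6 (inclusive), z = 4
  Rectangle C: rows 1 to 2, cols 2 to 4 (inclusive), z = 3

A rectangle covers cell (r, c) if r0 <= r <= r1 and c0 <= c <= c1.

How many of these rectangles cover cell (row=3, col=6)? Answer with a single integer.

Check cell (3,6):
  A: rows 3-5 cols 1-2 -> outside (col miss)
  B: rows 0-4 cols 1-6 -> covers
  C: rows 1-2 cols 2-4 -> outside (row miss)
Count covering = 1

Answer: 1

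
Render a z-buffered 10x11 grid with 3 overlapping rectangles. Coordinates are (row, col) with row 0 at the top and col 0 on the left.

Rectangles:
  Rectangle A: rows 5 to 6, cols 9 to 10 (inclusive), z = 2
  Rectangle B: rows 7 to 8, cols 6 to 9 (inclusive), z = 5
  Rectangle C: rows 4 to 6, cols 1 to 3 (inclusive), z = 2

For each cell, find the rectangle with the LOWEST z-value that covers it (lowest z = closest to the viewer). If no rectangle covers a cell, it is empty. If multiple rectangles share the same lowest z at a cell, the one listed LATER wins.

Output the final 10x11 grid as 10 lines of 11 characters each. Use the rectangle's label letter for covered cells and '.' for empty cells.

...........
...........
...........
...........
.CCC.......
.CCC.....AA
.CCC.....AA
......BBBB.
......BBBB.
...........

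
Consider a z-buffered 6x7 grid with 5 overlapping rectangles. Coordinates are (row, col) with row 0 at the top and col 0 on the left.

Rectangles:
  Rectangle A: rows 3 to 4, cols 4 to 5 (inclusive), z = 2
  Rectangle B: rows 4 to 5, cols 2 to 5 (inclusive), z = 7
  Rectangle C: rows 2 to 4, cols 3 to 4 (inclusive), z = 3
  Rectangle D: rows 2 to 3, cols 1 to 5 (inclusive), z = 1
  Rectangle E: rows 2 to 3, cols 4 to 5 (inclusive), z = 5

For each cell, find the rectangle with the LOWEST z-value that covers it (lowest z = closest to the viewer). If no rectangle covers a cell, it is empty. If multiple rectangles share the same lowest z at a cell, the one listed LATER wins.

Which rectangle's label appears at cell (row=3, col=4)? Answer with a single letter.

Answer: D

Derivation:
Check cell (3,4):
  A: rows 3-4 cols 4-5 z=2 -> covers; best now A (z=2)
  B: rows 4-5 cols 2-5 -> outside (row miss)
  C: rows 2-4 cols 3-4 z=3 -> covers; best now A (z=2)
  D: rows 2-3 cols 1-5 z=1 -> covers; best now D (z=1)
  E: rows 2-3 cols 4-5 z=5 -> covers; best now D (z=1)
Winner: D at z=1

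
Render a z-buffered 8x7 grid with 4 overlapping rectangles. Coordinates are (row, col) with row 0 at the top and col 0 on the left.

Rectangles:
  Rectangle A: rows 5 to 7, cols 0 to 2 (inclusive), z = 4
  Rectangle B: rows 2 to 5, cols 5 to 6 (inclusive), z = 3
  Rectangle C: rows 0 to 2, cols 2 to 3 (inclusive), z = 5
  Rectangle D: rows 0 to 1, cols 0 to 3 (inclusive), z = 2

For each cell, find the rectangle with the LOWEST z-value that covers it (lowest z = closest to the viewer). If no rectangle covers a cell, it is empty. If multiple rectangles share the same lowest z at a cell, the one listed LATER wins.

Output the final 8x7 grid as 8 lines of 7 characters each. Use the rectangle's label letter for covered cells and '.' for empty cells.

DDDD...
DDDD...
..CC.BB
.....BB
.....BB
AAA..BB
AAA....
AAA....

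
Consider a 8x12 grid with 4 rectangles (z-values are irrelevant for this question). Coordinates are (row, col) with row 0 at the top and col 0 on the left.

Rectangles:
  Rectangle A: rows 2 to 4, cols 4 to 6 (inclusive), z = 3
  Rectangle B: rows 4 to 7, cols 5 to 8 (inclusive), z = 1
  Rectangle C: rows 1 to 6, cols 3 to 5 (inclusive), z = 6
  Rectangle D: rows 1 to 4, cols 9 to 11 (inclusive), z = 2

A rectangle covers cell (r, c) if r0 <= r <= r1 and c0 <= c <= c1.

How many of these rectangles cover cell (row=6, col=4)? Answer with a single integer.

Answer: 1

Derivation:
Check cell (6,4):
  A: rows 2-4 cols 4-6 -> outside (row miss)
  B: rows 4-7 cols 5-8 -> outside (col miss)
  C: rows 1-6 cols 3-5 -> covers
  D: rows 1-4 cols 9-11 -> outside (row miss)
Count covering = 1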